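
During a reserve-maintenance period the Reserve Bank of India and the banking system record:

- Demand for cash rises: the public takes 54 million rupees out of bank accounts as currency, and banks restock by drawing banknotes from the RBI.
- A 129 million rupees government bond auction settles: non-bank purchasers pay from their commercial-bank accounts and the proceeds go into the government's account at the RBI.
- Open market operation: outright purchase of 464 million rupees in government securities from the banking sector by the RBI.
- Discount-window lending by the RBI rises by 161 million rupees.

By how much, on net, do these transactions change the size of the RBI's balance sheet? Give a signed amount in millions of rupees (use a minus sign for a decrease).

Currency withdrawal 54 million rupees: only the composition of liabilities changes → 0.
Government account inflow 129 million rupees: only the composition of liabilities changes → 0.
OMO purchase (from banks) 464 million rupees: an RBI asset is acquired → +464M.
Discount-window loan 161 million rupees: an RBI asset is acquired → +161M.
Net: 0 + 0 + 464 + 161 = +625 million.

+625 million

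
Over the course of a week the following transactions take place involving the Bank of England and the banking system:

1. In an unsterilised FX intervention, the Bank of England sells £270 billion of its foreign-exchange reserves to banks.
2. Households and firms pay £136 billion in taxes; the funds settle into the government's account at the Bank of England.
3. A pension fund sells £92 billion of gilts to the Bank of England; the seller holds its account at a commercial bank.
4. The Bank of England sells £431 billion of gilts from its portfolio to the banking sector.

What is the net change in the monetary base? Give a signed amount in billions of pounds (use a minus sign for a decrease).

FX sale £270 billion: Bank of England balance sheet contracts → −£270B.
Government account inflow £136 billion: reserves shift to a non-base liability → −£136B.
Asset purchase (from non-banks) £92 billion: Bank of England balance sheet expands → +£92B.
OMO sale (to banks) £431 billion: Bank of England balance sheet contracts → −£431B.
Net: −270 − 136 + 92 − 431 = -£745 billion.

-£745 billion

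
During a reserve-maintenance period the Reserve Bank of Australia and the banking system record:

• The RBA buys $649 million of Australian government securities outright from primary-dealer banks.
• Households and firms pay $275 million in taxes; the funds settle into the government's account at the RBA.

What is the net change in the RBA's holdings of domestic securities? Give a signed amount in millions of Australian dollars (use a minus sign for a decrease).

+$649 million

OMO purchase (from banks) $649 million: securities added to the RBA's portfolio → +$649M.
Government account inflow $275 million: the RBA's securities portfolio is untouched → 0.
Net: 649 + 0 = +$649 million.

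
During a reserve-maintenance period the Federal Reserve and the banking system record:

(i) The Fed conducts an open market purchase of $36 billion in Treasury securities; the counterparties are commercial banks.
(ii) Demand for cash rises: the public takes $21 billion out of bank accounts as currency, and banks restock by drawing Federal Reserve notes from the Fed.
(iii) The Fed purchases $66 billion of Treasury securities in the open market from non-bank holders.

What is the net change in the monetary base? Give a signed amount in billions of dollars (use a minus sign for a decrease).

+$102 billion

OMO purchase (from banks) $36 billion: Fed balance sheet expands → +$36B.
Currency withdrawal $21 billion: just a shift between currency and reserves — both are base money → 0.
Asset purchase (from non-banks) $66 billion: Fed balance sheet expands → +$66B.
Net: 36 + 0 + 66 = +$102 billion.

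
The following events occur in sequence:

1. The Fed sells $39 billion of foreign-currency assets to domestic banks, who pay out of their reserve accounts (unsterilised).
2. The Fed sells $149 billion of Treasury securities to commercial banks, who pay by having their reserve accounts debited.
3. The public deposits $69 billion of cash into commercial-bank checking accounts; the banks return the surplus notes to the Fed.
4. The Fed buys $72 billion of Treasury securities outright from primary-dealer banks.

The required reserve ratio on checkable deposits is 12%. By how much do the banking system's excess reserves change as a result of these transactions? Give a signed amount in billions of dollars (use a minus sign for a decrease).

FX sale $39 billion: reserves −$39B, deposits 0.
OMO sale (to banks) $149 billion: reserves −$149B, deposits 0.
Currency deposit $69 billion: reserves +$69B, deposits +$69B.
OMO purchase (from banks) $72 billion: reserves +$72B, deposits 0.
Totals: Δreserves = −$47B, Δdeposits = +$69B.
Δrequired reserves = 12% × +$69B = +$8.28B.
Δexcess reserves = Δreserves − Δrequired = −$47B − (+$8.28B) = -$55.28 billion.

-$55.28 billion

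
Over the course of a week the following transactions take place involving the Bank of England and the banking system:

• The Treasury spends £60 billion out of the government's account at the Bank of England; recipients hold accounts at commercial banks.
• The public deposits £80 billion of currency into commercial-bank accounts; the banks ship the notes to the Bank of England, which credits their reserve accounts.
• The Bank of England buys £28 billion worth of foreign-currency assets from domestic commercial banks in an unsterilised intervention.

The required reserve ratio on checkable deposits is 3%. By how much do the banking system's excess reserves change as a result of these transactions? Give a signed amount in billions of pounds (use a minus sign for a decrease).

Government spending £60 billion: reserves +£60B, deposits +£60B.
Currency deposit £80 billion: reserves +£80B, deposits +£80B.
FX purchase £28 billion: reserves +£28B, deposits 0.
Totals: Δreserves = +£168B, Δdeposits = +£140B.
Δrequired reserves = 3% × +£140B = +£4.2B.
Δexcess reserves = Δreserves − Δrequired = +£168B − (+£4.2B) = +£163.8 billion.

+£163.8 billion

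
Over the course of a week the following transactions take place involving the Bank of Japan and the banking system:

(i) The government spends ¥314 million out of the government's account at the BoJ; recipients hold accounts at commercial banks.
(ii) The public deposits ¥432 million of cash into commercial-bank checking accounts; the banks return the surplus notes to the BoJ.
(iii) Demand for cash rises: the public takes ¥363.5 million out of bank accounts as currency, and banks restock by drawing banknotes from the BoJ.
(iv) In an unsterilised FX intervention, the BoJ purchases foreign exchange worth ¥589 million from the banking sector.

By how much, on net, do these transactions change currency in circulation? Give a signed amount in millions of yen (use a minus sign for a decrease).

-¥68.5 million

Government spending ¥314 million: no currency enters or leaves circulation → 0.
Currency deposit ¥432 million: notes return to the central bank → −¥432M.
Currency withdrawal ¥363.5 million: notes leave the central bank → +¥363.5M.
FX purchase ¥589 million: no currency enters or leaves circulation → 0.
Net: 0 − 432 + 363.5 + 0 = -¥68.5 million.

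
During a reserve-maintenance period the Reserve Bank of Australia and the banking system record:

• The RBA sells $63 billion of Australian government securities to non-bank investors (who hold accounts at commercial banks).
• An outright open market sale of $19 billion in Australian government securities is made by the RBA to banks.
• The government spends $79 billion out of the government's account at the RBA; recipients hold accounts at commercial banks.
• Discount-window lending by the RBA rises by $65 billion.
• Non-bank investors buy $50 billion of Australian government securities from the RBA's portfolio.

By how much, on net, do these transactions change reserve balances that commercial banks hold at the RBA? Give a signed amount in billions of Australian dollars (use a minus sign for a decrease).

+$12 billion

Asset sale (to non-banks) $63 billion: the non-bank buyers' banks settle from reserves → −$63B.
OMO sale (to banks) $19 billion: the buying banks pay out of their reserve balances → −$19B.
Government spending $79 billion: government payments flow into bank reserve accounts → +$79B.
Discount-window loan $65 billion: the loan is credited to the bank's reserve account → +$65B.
Asset sale (to non-banks) $50 billion: the non-bank buyers' banks settle from reserves → −$50B.
Net: −63 − 19 + 79 + 65 − 50 = +$12 billion.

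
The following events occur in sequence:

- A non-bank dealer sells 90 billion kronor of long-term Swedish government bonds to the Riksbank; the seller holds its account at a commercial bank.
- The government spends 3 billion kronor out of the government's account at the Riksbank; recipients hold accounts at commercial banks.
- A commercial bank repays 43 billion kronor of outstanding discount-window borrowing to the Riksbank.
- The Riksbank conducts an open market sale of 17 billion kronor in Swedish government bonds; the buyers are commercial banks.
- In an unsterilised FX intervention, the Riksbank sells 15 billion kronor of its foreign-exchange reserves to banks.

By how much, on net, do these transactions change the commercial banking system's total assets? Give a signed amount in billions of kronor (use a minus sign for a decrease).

+50 billion

Riksbank balance sheet:
  Assets:      Securities +73B, Loans to banks −43B, Foreign assets −15B
  Liabilities: Bank reserves +18B, Government deposits −3B
Commercial banking system:
  Assets:      Reserves at CB +18B, Securities +17B, Foreign assets +15B
  Liabilities: Checkable deposits +93B, Borrowings from CB −43B
Change in total bank assets = +50 billion.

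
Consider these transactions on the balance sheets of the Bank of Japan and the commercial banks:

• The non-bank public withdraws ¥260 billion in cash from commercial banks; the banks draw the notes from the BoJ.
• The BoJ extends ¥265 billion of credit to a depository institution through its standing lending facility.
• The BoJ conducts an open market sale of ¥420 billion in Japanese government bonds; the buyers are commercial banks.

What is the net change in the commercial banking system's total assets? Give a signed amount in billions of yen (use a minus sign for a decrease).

Currency withdrawal ¥260 billion: bank balance sheets shrink → −¥260B.
Discount-window loan ¥265 billion: bank balance sheets expand → +¥265B.
OMO sale (to banks) ¥420 billion: just an asset swap on bank balance sheets → 0.
Net: −260 + 265 + 0 = +¥5 billion.

+¥5 billion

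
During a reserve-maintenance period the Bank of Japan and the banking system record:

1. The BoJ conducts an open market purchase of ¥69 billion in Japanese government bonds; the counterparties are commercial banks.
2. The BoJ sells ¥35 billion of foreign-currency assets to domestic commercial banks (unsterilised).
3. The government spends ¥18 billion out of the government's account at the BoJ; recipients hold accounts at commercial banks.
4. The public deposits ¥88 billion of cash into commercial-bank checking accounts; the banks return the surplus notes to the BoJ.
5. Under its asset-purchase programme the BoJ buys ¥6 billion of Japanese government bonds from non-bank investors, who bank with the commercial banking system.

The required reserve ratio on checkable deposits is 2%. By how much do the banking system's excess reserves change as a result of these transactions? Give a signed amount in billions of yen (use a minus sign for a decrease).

OMO purchase (from banks) ¥69 billion: reserves +¥69B, deposits 0.
FX sale ¥35 billion: reserves −¥35B, deposits 0.
Government spending ¥18 billion: reserves +¥18B, deposits +¥18B.
Currency deposit ¥88 billion: reserves +¥88B, deposits +¥88B.
Asset purchase (from non-banks) ¥6 billion: reserves +¥6B, deposits +¥6B.
Totals: Δreserves = +¥146B, Δdeposits = +¥112B.
Δrequired reserves = 2% × +¥112B = +¥2.24B.
Δexcess reserves = Δreserves − Δrequired = +¥146B − (+¥2.24B) = +¥143.76 billion.

+¥143.76 billion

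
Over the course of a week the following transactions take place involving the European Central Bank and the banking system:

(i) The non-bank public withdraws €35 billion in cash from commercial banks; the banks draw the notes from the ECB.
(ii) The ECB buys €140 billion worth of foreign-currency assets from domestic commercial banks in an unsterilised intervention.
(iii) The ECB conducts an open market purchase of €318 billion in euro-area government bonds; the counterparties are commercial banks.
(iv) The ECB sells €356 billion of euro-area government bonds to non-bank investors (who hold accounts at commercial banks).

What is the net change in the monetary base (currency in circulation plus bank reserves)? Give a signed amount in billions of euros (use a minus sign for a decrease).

+€102 billion

ECB balance sheet:
  Assets:      Securities −€38B, Foreign assets +€140B
  Liabilities: Bank reserves +€67B, Currency in circulation +€35B
Commercial banking system:
  Assets:      Reserves at CB +€67B, Securities −€318B, Foreign assets −€140B
  Liabilities: Checkable deposits −€391B
Monetary base = currency + reserves: +€35B + (+€67B) = +€102 billion.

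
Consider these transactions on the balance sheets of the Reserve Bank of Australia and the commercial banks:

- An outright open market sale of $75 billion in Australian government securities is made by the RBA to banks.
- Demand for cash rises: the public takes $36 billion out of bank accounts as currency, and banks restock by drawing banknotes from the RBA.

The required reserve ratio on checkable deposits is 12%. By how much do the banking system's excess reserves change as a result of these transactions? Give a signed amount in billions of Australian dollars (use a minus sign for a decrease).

-$106.68 billion

OMO sale (to banks) $75 billion: reserves −$75B, deposits 0.
Currency withdrawal $36 billion: reserves −$36B, deposits −$36B.
Totals: Δreserves = −$111B, Δdeposits = −$36B.
Δrequired reserves = 12% × −$36B = −$4.32B.
Δexcess reserves = Δreserves − Δrequired = −$111B − (−$4.32B) = -$106.68 billion.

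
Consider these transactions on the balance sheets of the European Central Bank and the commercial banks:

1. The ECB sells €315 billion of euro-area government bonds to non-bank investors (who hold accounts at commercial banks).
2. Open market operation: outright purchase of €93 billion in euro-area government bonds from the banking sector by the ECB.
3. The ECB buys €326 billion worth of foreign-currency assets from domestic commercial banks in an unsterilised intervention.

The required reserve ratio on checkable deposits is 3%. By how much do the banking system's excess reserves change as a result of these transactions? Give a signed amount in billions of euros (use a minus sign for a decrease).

Asset sale (to non-banks) €315 billion: reserves −€315B, deposits −€315B.
OMO purchase (from banks) €93 billion: reserves +€93B, deposits 0.
FX purchase €326 billion: reserves +€326B, deposits 0.
Totals: Δreserves = +€104B, Δdeposits = −€315B.
Δrequired reserves = 3% × −€315B = −€9.45B.
Δexcess reserves = Δreserves − Δrequired = +€104B − (−€9.45B) = +€113.45 billion.

+€113.45 billion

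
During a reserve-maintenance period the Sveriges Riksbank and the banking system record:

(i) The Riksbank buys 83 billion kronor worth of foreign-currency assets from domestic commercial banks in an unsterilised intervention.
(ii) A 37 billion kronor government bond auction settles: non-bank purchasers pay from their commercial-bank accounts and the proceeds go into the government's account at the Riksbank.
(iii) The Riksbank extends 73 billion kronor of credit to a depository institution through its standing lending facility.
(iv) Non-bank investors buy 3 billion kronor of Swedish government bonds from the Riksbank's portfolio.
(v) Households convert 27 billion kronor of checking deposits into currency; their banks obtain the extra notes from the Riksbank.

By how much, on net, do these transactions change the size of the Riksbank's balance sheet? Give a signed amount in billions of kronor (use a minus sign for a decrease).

+153 billion

Riksbank balance sheet:
  Assets:      Securities −3B, Loans to banks +73B, Foreign assets +83B
  Liabilities: Bank reserves +89B, Currency in circulation +27B, Government deposits +37B
Commercial banking system:
  Assets:      Reserves at CB +89B, Foreign assets −83B
  Liabilities: Checkable deposits −67B, Borrowings from CB +73B
Change in total Riksbank assets = +153 billion.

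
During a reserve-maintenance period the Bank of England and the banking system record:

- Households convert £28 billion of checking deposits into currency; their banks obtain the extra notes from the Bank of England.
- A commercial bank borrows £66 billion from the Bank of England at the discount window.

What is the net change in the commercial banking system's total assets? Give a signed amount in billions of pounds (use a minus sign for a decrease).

Bank of England balance sheet:
  Assets:      Loans to banks +£66B
  Liabilities: Bank reserves +£38B, Currency in circulation +£28B
Commercial banking system:
  Assets:      Reserves at CB +£38B
  Liabilities: Checkable deposits −£28B, Borrowings from CB +£66B
Change in total bank assets = +£38 billion.

+£38 billion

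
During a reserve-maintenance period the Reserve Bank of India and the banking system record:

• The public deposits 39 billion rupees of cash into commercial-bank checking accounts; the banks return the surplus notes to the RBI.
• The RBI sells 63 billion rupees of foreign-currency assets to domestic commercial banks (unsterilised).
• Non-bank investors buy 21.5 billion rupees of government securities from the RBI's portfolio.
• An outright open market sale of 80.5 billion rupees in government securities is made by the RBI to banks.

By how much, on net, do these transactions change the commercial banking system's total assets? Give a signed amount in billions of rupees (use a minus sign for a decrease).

+17.5 billion

Currency deposit 39 billion rupees: bank balance sheets expand → +39B.
FX sale 63 billion rupees: just an asset swap on bank balance sheets → 0.
Asset sale (to non-banks) 21.5 billion rupees: bank balance sheets shrink → −21.5B.
OMO sale (to banks) 80.5 billion rupees: just an asset swap on bank balance sheets → 0.
Net: 39 + 0 − 21.5 + 0 = +17.5 billion.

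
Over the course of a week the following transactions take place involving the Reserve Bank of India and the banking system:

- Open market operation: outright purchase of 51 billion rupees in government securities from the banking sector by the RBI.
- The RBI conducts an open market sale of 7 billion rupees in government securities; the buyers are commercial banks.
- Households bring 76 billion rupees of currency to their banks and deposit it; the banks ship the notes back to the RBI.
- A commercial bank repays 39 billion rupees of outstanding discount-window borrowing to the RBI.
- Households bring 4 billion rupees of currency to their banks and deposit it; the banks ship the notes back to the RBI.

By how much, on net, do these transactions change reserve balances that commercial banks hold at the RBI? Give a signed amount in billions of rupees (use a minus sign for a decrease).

OMO purchase (from banks) 51 billion rupees: the RBI pays by crediting reserve accounts → +51B.
OMO sale (to banks) 7 billion rupees: the buying banks pay out of their reserve balances → −7B.
Currency deposit 76 billion rupees: returned notes are swapped for reserve credit → +76B.
Discount-window repayment 39 billion rupees: repayment is debited from reserves → −39B.
Currency deposit 4 billion rupees: returned notes are swapped for reserve credit → +4B.
Net: 51 − 7 + 76 − 39 + 4 = +85 billion.

+85 billion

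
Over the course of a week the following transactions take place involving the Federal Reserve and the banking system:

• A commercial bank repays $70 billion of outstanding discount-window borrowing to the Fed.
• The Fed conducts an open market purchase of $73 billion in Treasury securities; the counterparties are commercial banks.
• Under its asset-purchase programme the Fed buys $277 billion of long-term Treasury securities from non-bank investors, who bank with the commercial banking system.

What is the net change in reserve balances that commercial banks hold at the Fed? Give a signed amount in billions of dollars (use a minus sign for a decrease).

Fed balance sheet:
  Assets:      Securities +$350B, Loans to banks −$70B
  Liabilities: Bank reserves +$280B
Commercial banking system:
  Assets:      Reserves at CB +$280B, Securities −$73B
  Liabilities: Checkable deposits +$277B, Borrowings from CB −$70B
So the change in reserve balances that commercial banks hold at the Fed is +$280 billion.

+$280 billion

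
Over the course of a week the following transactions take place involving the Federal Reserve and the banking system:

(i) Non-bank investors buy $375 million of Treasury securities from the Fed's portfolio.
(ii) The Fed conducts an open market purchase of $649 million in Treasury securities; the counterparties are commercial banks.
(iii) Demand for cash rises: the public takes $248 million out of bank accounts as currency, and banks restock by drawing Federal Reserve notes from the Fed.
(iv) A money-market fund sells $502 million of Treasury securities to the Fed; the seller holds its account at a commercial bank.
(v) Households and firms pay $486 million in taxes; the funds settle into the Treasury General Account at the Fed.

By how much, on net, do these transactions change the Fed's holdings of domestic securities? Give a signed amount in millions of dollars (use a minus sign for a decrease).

Asset sale (to non-banks) $375 million: securities removed from the Fed's portfolio → −$375M.
OMO purchase (from banks) $649 million: securities added to the Fed's portfolio → +$649M.
Currency withdrawal $248 million: the Fed's securities portfolio is untouched → 0.
Asset purchase (from non-banks) $502 million: securities added to the Fed's portfolio → +$502M.
Government account inflow $486 million: the Fed's securities portfolio is untouched → 0.
Net: −375 + 649 + 0 + 502 + 0 = +$776 million.

+$776 million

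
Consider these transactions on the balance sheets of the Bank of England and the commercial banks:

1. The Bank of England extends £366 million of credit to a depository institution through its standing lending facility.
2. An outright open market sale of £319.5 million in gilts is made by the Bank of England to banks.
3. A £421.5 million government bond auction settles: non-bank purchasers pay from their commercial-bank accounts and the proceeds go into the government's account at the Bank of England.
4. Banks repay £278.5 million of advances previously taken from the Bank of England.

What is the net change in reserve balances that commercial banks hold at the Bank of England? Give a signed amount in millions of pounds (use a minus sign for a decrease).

Discount-window loan £366 million: the loan is credited to the bank's reserve account → +£366M.
OMO sale (to banks) £319.5 million: the buying banks pay out of their reserve balances → −£319.5M.
Government account inflow £421.5 million: funds move from bank reserves into the government account → −£421.5M.
Discount-window repayment £278.5 million: repayment is debited from reserves → −£278.5M.
Net: 366 − 319.5 − 421.5 − 278.5 = -£653.5 million.

-£653.5 million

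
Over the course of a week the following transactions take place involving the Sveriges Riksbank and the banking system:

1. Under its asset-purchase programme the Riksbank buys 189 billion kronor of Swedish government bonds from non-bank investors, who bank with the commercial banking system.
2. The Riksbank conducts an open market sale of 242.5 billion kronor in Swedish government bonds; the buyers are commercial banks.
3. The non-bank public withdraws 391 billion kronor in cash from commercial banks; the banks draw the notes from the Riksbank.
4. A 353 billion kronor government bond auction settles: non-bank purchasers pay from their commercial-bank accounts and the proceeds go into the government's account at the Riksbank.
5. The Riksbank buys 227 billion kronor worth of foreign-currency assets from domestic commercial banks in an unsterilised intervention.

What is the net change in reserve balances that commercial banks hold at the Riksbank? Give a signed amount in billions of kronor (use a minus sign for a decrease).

-570.5 billion

Asset purchase (from non-banks) 189 billion kronor: the Riksbank pays by crediting reserve accounts → +189B.
OMO sale (to banks) 242.5 billion kronor: the buying banks pay out of their reserve balances → −242.5B.
Currency withdrawal 391 billion kronor: banks swap reserves for currency → −391B.
Government account inflow 353 billion kronor: funds move from bank reserves into the government account → −353B.
FX purchase 227 billion kronor: the Riksbank pays by crediting reserve accounts → +227B.
Net: 189 − 242.5 − 391 − 353 + 227 = -570.5 billion.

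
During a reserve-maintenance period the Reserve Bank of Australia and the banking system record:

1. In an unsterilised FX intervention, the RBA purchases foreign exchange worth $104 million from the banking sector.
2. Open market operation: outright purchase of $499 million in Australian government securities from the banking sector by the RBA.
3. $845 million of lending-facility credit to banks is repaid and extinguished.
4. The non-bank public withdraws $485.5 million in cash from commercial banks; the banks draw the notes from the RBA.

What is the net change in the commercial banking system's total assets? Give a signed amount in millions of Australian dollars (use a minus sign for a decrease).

FX purchase $104 million: just an asset swap on bank balance sheets → 0.
OMO purchase (from banks) $499 million: just an asset swap on bank balance sheets → 0.
Discount-window repayment $845 million: bank balance sheets shrink → −$845M.
Currency withdrawal $485.5 million: bank balance sheets shrink → −$485.5M.
Net: 0 + 0 − 845 − 485.5 = -$1330.5 million.

-$1330.5 million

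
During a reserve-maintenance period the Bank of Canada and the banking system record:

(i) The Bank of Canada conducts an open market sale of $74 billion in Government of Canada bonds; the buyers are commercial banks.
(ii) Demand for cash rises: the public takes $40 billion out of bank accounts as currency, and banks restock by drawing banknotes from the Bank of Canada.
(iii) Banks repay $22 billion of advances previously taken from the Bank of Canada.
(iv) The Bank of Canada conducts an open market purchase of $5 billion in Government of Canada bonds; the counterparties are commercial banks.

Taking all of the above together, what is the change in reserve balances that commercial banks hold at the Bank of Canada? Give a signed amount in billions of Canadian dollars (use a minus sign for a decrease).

-$131 billion

OMO sale (to banks) $74 billion: the buying banks pay out of their reserve balances → −$74B.
Currency withdrawal $40 billion: banks swap reserves for currency → −$40B.
Discount-window repayment $22 billion: repayment is debited from reserves → −$22B.
OMO purchase (from banks) $5 billion: the Bank of Canada pays by crediting reserve accounts → +$5B.
Net: −74 − 40 − 22 + 5 = -$131 billion.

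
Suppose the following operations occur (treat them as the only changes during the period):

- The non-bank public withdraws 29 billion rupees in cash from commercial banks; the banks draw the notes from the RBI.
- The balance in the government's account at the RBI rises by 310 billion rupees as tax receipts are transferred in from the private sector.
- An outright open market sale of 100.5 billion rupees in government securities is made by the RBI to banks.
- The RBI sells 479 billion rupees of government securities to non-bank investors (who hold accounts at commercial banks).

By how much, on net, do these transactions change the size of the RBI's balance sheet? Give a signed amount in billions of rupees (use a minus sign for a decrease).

-579.5 billion

RBI balance sheet:
  Assets:      Securities −579.5B
  Liabilities: Bank reserves −918.5B, Currency in circulation +29B, Government deposits +310B
Change in total RBI assets = -579.5 billion.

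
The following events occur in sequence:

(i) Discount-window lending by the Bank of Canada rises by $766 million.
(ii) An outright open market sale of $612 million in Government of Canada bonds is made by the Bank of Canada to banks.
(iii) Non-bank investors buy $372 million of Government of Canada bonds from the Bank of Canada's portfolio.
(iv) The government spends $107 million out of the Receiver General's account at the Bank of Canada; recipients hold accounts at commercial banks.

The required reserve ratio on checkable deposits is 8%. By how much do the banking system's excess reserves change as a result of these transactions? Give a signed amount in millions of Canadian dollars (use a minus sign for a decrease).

-$89.8 million

Discount-window loan $766 million: reserves +$766M, deposits 0.
OMO sale (to banks) $612 million: reserves −$612M, deposits 0.
Asset sale (to non-banks) $372 million: reserves −$372M, deposits −$372M.
Government spending $107 million: reserves +$107M, deposits +$107M.
Totals: Δreserves = −$111M, Δdeposits = −$265M.
Δrequired reserves = 8% × −$265M = −$21.2M.
Δexcess reserves = Δreserves − Δrequired = −$111M − (−$21.2M) = -$89.8 million.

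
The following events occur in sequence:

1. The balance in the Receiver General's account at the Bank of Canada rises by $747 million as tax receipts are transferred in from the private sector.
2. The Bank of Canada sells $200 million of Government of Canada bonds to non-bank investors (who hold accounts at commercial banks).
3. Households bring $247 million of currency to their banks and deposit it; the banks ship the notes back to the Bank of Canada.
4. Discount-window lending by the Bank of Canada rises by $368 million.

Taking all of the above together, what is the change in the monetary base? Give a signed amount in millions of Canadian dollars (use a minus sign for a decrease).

Government account inflow $747 million: reserves shift to a non-base liability → −$747M.
Asset sale (to non-banks) $200 million: Bank of Canada balance sheet contracts → −$200M.
Currency deposit $247 million: just a shift between currency and reserves — both are base money → 0.
Discount-window loan $368 million: Bank of Canada balance sheet expands → +$368M.
Net: −747 − 200 + 0 + 368 = -$579 million.

-$579 million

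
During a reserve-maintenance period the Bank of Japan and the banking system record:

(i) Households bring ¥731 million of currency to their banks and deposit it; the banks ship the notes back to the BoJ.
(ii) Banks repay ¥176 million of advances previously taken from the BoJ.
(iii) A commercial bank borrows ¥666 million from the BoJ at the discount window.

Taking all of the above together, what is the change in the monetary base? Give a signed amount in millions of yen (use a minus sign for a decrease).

BoJ balance sheet:
  Assets:      Loans to banks +¥490M
  Liabilities: Bank reserves +¥1221M, Currency in circulation −¥731M
Monetary base = currency + reserves: −¥731M + (+¥1221M) = +¥490 million.

+¥490 million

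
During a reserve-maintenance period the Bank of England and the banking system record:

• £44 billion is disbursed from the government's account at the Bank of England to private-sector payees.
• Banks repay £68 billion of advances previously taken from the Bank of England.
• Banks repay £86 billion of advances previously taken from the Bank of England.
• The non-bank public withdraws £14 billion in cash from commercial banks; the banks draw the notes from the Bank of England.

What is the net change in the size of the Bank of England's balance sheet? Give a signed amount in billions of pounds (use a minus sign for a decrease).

Government spending £44 billion: only the composition of liabilities changes → 0.
Discount-window repayment £68 billion: a Bank of England asset is shed → −£68B.
Discount-window repayment £86 billion: a Bank of England asset is shed → −£86B.
Currency withdrawal £14 billion: only the composition of liabilities changes → 0.
Net: 0 − 68 − 86 + 0 = -£154 billion.

-£154 billion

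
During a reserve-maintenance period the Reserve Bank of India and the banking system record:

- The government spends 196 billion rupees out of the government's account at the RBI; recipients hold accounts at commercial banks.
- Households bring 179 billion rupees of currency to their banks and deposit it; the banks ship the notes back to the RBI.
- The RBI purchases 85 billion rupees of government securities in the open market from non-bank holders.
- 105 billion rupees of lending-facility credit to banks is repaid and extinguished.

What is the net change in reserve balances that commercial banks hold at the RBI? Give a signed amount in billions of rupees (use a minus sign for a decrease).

Government spending 196 billion rupees: government payments flow into bank reserve accounts → +196B.
Currency deposit 179 billion rupees: returned notes are swapped for reserve credit → +179B.
Asset purchase (from non-banks) 85 billion rupees: the RBI pays by crediting reserve accounts → +85B.
Discount-window repayment 105 billion rupees: repayment is debited from reserves → −105B.
Net: 196 + 179 + 85 − 105 = +355 billion.

+355 billion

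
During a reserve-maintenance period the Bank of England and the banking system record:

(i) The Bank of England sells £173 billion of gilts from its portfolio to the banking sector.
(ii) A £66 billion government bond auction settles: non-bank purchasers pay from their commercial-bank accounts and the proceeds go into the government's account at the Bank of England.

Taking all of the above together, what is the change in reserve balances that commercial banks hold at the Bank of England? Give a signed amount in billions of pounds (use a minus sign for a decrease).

OMO sale (to banks) £173 billion: the buying banks pay out of their reserve balances → −£173B.
Government account inflow £66 billion: funds move from bank reserves into the government account → −£66B.
Net: −173 − 66 = -£239 billion.

-£239 billion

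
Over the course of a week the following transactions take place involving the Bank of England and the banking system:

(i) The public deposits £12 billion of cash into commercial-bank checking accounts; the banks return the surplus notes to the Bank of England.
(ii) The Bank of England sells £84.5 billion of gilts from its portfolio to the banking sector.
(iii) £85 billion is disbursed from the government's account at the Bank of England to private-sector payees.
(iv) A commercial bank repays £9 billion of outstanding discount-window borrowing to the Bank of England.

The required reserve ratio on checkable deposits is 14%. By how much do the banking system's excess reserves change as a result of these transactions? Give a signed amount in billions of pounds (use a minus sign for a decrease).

-£10.08 billion

Currency deposit £12 billion: reserves +£12B, deposits +£12B.
OMO sale (to banks) £84.5 billion: reserves −£84.5B, deposits 0.
Government spending £85 billion: reserves +£85B, deposits +£85B.
Discount-window repayment £9 billion: reserves −£9B, deposits 0.
Totals: Δreserves = +£3.5B, Δdeposits = +£97B.
Δrequired reserves = 14% × +£97B = +£13.58B.
Δexcess reserves = Δreserves − Δrequired = +£3.5B − (+£13.58B) = -£10.08 billion.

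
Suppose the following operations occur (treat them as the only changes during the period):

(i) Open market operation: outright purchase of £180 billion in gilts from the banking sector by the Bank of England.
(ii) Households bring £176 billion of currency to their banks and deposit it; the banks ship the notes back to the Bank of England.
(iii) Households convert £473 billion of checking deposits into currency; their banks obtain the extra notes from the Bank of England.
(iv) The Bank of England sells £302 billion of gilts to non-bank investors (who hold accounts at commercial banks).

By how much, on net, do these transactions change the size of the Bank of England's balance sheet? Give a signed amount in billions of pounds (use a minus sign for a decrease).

Bank of England balance sheet:
  Assets:      Securities −£122B
  Liabilities: Bank reserves −£419B, Currency in circulation +£297B
Commercial banking system:
  Assets:      Reserves at CB −£419B, Securities −£180B
  Liabilities: Checkable deposits −£599B
Change in total Bank of England assets = -£122 billion.

-£122 billion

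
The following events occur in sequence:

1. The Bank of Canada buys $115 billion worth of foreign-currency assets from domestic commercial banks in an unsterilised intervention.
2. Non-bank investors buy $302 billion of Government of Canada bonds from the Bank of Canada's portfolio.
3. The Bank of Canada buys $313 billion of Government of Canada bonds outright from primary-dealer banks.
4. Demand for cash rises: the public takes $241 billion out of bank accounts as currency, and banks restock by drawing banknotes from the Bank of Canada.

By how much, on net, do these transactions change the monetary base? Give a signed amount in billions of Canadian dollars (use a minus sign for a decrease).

FX purchase $115 billion: Bank of Canada balance sheet expands → +$115B.
Asset sale (to non-banks) $302 billion: Bank of Canada balance sheet contracts → −$302B.
OMO purchase (from banks) $313 billion: Bank of Canada balance sheet expands → +$313B.
Currency withdrawal $241 billion: just a shift between currency and reserves — both are base money → 0.
Net: 115 − 302 + 313 + 0 = +$126 billion.

+$126 billion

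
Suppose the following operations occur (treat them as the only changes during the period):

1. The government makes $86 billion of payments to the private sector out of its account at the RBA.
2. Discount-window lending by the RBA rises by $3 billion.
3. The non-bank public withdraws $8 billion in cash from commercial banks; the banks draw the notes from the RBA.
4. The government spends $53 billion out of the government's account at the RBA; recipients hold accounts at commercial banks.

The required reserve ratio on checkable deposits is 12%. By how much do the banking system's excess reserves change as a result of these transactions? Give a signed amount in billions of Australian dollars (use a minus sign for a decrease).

Government spending $86 billion: reserves +$86B, deposits +$86B.
Discount-window loan $3 billion: reserves +$3B, deposits 0.
Currency withdrawal $8 billion: reserves −$8B, deposits −$8B.
Government spending $53 billion: reserves +$53B, deposits +$53B.
Totals: Δreserves = +$134B, Δdeposits = +$131B.
Δrequired reserves = 12% × +$131B = +$15.72B.
Δexcess reserves = Δreserves − Δrequired = +$134B − (+$15.72B) = +$118.28 billion.

+$118.28 billion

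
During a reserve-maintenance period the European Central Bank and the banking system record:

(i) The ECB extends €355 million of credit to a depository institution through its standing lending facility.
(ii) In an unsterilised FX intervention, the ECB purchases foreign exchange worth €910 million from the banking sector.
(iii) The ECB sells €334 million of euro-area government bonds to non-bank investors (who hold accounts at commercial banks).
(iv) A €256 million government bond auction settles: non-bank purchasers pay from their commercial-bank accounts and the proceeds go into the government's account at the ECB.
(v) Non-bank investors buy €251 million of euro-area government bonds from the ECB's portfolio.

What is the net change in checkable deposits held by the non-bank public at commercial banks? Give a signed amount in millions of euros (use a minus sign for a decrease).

ECB balance sheet:
  Assets:      Securities −€585M, Loans to banks +€355M, Foreign assets +€910M
  Liabilities: Bank reserves +€424M, Government deposits +€256M
Commercial banking system:
  Assets:      Reserves at CB +€424M, Foreign assets −€910M
  Liabilities: Checkable deposits −€841M, Borrowings from CB +€355M
So the change in checkable deposits held by the non-bank public at commercial banks is -€841 million.

-€841 million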